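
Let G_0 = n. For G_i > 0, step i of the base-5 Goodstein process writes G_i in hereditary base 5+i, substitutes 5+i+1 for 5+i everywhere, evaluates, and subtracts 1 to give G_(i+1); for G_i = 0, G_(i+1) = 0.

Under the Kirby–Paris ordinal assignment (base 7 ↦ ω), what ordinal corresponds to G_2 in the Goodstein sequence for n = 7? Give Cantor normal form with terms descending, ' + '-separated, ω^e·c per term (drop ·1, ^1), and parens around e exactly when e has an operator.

step 0: 7 = 5 + 2; sub 6 for 5: 6 + 2; = 8; G_1 = 8−1 = 7
step 1: 7 = 6 + 1; sub 7 for 6: 7 + 1; = 8; G_2 = 8−1 = 7
step 2: 7 = 7; sub 8 for 7: 8; = 8; G_3 = 8−1 = 7

ω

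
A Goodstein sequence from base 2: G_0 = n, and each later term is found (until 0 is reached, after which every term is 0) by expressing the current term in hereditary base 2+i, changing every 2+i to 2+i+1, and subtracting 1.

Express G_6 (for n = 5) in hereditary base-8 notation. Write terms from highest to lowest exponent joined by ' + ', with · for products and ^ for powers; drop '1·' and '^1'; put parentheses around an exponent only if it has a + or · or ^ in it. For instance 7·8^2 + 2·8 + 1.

3·8^3 + 3·8^2 + 2·8 + 7

base 2: 5 = 2^2 + 1; at 3: 3^3 + 1 = 28; next = 27
base 3: 27 = 3^3; at 4: 4^4 = 256; next = 255
base 4: 255 = 3·4^3 + 3·4^2 + 3·4 + 3; at 5: 3·5^3 + 3·5^2 + 3·5 + 3 = 468; next = 467
base 5: 467 = 3·5^3 + 3·5^2 + 3·5 + 2; at 6: 3·6^3 + 3·6^2 + 3·6 + 2 = 776; next = 775
base 6: 775 = 3·6^3 + 3·6^2 + 3·6 + 1; at 7: 3·7^3 + 3·7^2 + 3·7 + 1 = 1198; next = 1197
base 7: 1197 = 3·7^3 + 3·7^2 + 3·7; at 8: 3·8^3 + 3·8^2 + 3·8 = 1752; next = 1751
base 8: 1751 = 3·8^3 + 3·8^2 + 2·8 + 7; at 9: 3·9^3 + 3·9^2 + 2·9 + 7 = 2455; next = 2454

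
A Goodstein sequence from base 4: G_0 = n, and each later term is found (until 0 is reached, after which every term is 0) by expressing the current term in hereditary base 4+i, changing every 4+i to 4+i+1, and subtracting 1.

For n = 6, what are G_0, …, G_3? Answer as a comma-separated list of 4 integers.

(0) 6|_4 = 4 + 2 ↦ 5 + 2|_5 = 7 ⇒ 6
(1) 6|_5 = 5 + 1 ↦ 6 + 1|_6 = 7 ⇒ 6
(2) 6|_6 = 6 ↦ 7|_7 = 7 ⇒ 6

6, 6, 6, 6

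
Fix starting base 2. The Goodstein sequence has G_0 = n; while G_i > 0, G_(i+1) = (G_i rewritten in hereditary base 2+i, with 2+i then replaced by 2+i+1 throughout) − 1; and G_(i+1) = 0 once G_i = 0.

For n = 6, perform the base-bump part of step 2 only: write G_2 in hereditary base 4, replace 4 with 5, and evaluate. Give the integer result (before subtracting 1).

3126

G_0 = 6. HB_2(6) = 2^2 + 2. Bump = 30. G_1 = 29.
G_1 = 29. HB_3(29) = 3^3 + 2. Bump = 258. G_2 = 257.
G_2 = 257. HB_4(257) = 4^4 + 1. Bump = 3126. G_3 = 3125.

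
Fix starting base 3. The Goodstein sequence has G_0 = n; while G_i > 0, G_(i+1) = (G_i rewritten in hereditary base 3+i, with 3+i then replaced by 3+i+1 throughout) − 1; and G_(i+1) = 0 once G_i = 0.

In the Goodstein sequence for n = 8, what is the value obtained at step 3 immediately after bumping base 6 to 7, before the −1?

12

base 3: 8 = 2·3 + 2; at 4: 2·4 + 2 = 10; next = 9
base 4: 9 = 2·4 + 1; at 5: 2·5 + 1 = 11; next = 10
base 5: 10 = 2·5; at 6: 2·6 = 12; next = 11
base 6: 11 = 6 + 5; at 7: 7 + 5 = 12; next = 11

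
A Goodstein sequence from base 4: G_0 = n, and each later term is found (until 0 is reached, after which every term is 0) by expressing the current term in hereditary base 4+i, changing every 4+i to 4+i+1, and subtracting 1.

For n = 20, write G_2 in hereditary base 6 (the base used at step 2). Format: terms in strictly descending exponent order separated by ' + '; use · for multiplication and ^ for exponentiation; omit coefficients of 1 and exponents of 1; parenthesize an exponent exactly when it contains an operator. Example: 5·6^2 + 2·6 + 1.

6^2 + 3

base 4: 20 = 4^2 + 4; at 5: 5^2 + 5 = 30; next = 29
base 5: 29 = 5^2 + 4; at 6: 6^2 + 4 = 40; next = 39
base 6: 39 = 6^2 + 3; at 7: 7^2 + 3 = 52; next = 51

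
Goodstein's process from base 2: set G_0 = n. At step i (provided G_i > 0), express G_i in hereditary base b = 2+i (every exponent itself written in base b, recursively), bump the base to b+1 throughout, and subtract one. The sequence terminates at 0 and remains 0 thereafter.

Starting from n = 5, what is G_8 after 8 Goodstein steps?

3325

i=0: 5 = 2^2 + 1 (b=2); 2→3: 3^3 + 1 = 28; 28−1 = 27
i=1: 27 = 3^3 (b=3); 3→4: 4^4 = 256; 256−1 = 255
i=2: 255 = 3·4^3 + 3·4^2 + 3·4 + 3 (b=4); 4→5: 3·5^3 + 3·5^2 + 3·5 + 3 = 468; 468−1 = 467
i=3: 467 = 3·5^3 + 3·5^2 + 3·5 + 2 (b=5); 5→6: 3·6^3 + 3·6^2 + 3·6 + 2 = 776; 776−1 = 775
i=4: 775 = 3·6^3 + 3·6^2 + 3·6 + 1 (b=6); 6→7: 3·7^3 + 3·7^2 + 3·7 + 1 = 1198; 1198−1 = 1197
i=5: 1197 = 3·7^3 + 3·7^2 + 3·7 (b=7); 7→8: 3·8^3 + 3·8^2 + 3·8 = 1752; 1752−1 = 1751
i=6: 1751 = 3·8^3 + 3·8^2 + 2·8 + 7 (b=8); 8→9: 3·9^3 + 3·9^2 + 2·9 + 7 = 2455; 2455−1 = 2454
i=7: 2454 = 3·9^3 + 3·9^2 + 2·9 + 6 (b=9); 9→10: 3·10^3 + 3·10^2 + 2·10 + 6 = 3326; 3326−1 = 3325
i=8: 3325 = 3·10^3 + 3·10^2 + 2·10 + 5 (b=10); 10→11: 3·11^3 + 3·11^2 + 2·11 + 5 = 4383; 4383−1 = 4382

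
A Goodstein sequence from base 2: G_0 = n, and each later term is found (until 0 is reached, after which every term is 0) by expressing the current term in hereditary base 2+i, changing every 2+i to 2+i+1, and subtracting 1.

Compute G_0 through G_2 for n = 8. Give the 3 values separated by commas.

[0] 8 ≡ 2^(2 + 1) (base 2). Lift 3: 81. −1: 80.
[1] 80 ≡ 2·3^3 + 2·3^2 + 2·3 + 2 (base 3). Lift 4: 554. −1: 553.

8, 80, 553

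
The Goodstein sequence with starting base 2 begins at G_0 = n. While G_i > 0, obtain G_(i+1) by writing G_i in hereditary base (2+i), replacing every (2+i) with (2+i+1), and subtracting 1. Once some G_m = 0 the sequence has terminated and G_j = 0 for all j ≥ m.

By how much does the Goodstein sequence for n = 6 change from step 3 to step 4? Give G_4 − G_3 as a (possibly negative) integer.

43530

i=0: 6 = 2^2 + 2 (b=2); 2→3: 3^3 + 3 = 30; 30−1 = 29
i=1: 29 = 3^3 + 2 (b=3); 3→4: 4^4 + 2 = 258; 258−1 = 257
i=2: 257 = 4^4 + 1 (b=4); 4→5: 5^5 + 1 = 3126; 3126−1 = 3125
i=3: 3125 = 5^5 (b=5); 5→6: 6^6 = 46656; 46656−1 = 46655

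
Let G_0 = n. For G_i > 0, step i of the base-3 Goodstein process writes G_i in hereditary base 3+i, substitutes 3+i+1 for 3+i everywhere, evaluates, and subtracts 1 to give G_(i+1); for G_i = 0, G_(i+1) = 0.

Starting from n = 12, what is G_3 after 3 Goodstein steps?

37

(0) 12|_3 = 3^2 + 3 ↦ 4^2 + 4|_4 = 20 ⇒ 19
(1) 19|_4 = 4^2 + 3 ↦ 5^2 + 3|_5 = 28 ⇒ 27
(2) 27|_5 = 5^2 + 2 ↦ 6^2 + 2|_6 = 38 ⇒ 37
(3) 37|_6 = 6^2 + 1 ↦ 7^2 + 1|_7 = 50 ⇒ 49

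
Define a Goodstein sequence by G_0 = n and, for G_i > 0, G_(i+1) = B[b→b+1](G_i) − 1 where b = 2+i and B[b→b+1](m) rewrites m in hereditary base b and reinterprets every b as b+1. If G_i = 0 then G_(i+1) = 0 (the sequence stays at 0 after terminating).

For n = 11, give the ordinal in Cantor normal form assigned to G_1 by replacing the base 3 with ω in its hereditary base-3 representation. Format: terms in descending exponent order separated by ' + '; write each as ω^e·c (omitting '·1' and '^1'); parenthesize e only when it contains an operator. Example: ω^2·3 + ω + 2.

G_0=11  [base 2] 2^(2 + 1) + 2 + 1  →[2↦3]→  3^(3 + 1) + 3 + 1 = 85  −1 ⇒ G_1=84
G_1=84  [base 3] 3^(3 + 1) + 3  →[3↦4]→  4^(4 + 1) + 4 = 1028  −1 ⇒ G_2=1027

ω^(ω + 1) + ω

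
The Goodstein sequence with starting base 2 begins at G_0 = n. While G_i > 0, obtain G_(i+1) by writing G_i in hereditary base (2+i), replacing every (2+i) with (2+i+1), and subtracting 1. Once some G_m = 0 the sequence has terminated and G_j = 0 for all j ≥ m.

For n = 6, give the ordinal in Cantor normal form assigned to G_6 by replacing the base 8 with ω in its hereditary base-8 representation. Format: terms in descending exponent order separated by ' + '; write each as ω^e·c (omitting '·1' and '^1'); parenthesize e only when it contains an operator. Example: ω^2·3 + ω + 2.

ω^5·5 + ω^4·5 + ω^3·5 + ω^2·5 + ω·5 + 3

base 2: 6 = 2^2 + 2; at 3: 3^3 + 3 = 30; next = 29
base 3: 29 = 3^3 + 2; at 4: 4^4 + 2 = 258; next = 257
base 4: 257 = 4^4 + 1; at 5: 5^5 + 1 = 3126; next = 3125
base 5: 3125 = 5^5; at 6: 6^6 = 46656; next = 46655
base 6: 46655 = 5·6^5 + 5·6^4 + 5·6^3 + 5·6^2 + 5·6 + 5; at 7: 5·7^5 + 5·7^4 + 5·7^3 + 5·7^2 + 5·7 + 5 = 98040; next = 98039
base 7: 98039 = 5·7^5 + 5·7^4 + 5·7^3 + 5·7^2 + 5·7 + 4; at 8: 5·8^5 + 5·8^4 + 5·8^3 + 5·8^2 + 5·8 + 4 = 187244; next = 187243
base 8: 187243 = 5·8^5 + 5·8^4 + 5·8^3 + 5·8^2 + 5·8 + 3; at 9: 5·9^5 + 5·9^4 + 5·9^3 + 5·9^2 + 5·9 + 3 = 332148; next = 332147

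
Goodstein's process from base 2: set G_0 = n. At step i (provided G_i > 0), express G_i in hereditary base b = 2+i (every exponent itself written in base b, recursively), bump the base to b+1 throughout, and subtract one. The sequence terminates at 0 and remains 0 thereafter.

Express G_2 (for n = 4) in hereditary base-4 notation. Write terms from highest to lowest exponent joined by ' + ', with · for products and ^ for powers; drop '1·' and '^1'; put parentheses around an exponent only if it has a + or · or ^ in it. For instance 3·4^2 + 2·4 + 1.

i=0: 4 = 2^2 (b=2); 2→3: 3^3 = 27; 27−1 = 26
i=1: 26 = 2·3^2 + 2·3 + 2 (b=3); 3→4: 2·4^2 + 2·4 + 2 = 42; 42−1 = 41

2·4^2 + 2·4 + 1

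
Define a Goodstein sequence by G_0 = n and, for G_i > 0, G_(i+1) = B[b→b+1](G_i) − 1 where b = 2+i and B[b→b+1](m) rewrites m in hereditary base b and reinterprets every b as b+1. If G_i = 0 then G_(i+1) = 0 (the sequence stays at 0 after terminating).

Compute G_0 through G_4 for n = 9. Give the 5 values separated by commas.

[0] 9 ≡ 2^(2 + 1) + 1 (base 2). Lift 3: 82. −1: 81.
[1] 81 ≡ 3^(3 + 1) (base 3). Lift 4: 1024. −1: 1023.
[2] 1023 ≡ 3·4^4 + 3·4^3 + 3·4^2 + 3·4 + 3 (base 4). Lift 5: 9843. −1: 9842.
[3] 9842 ≡ 3·5^5 + 3·5^3 + 3·5^2 + 3·5 + 2 (base 5). Lift 6: 140744. −1: 140743.

9, 81, 1023, 9842, 140743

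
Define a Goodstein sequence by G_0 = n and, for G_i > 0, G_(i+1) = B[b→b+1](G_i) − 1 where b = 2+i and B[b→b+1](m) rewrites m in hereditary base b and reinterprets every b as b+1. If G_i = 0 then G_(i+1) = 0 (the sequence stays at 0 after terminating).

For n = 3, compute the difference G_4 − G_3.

-1

G_0=3  [base 2] 2 + 1  →[2↦3]→  3 + 1 = 4  −1 ⇒ G_1=3
G_1=3  [base 3] 3  →[3↦4]→  4 = 4  −1 ⇒ G_2=3
G_2=3  [base 4] 3  →[4↦5]→  3 = 3  −1 ⇒ G_3=2
G_3=2  [base 5] 2  →[5↦6]→  2 = 2  −1 ⇒ G_4=1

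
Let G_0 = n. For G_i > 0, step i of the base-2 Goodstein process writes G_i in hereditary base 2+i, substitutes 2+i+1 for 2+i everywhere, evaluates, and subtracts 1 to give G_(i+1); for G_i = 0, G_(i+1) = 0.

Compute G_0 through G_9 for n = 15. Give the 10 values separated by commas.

base 2: 15 = 2^(2 + 1) + 2^2 + 2 + 1; at 3: 3^(3 + 1) + 3^3 + 3 + 1 = 112; next = 111
base 3: 111 = 3^(3 + 1) + 3^3 + 3; at 4: 4^(4 + 1) + 4^4 + 4 = 1284; next = 1283
base 4: 1283 = 4^(4 + 1) + 4^4 + 3; at 5: 5^(5 + 1) + 5^5 + 3 = 18753; next = 18752
base 5: 18752 = 5^(5 + 1) + 5^5 + 2; at 6: 6^(6 + 1) + 6^6 + 2 = 326594; next = 326593
base 6: 326593 = 6^(6 + 1) + 6^6 + 1; at 7: 7^(7 + 1) + 7^7 + 1 = 6588345; next = 6588344
base 7: 6588344 = 7^(7 + 1) + 7^7; at 8: 8^(8 + 1) + 8^8 = 150994944; next = 150994943
base 8: 150994943 = 8^(8 + 1) + 7·8^7 + 7·8^6 + 7·8^5 + 7·8^4 + 7·8^3 + 7·8^2 + 7·8 + 7; at 9: 9^(9 + 1) + 7·9^7 + 7·9^6 + 7·9^5 + 7·9^4 + 7·9^3 + 7·9^2 + 7·9 + 7 = 3524450281; next = 3524450280
base 9: 3524450280 = 9^(9 + 1) + 7·9^7 + 7·9^6 + 7·9^5 + 7·9^4 + 7·9^3 + 7·9^2 + 7·9 + 6; at 10: 10^(10 + 1) + 7·10^7 + 7·10^6 + 7·10^5 + 7·10^4 + 7·10^3 + 7·10^2 + 7·10 + 6 = 100077777776; next = 100077777775
base 10: 100077777775 = 10^(10 + 1) + 7·10^7 + 7·10^6 + 7·10^5 + 7·10^4 + 7·10^3 + 7·10^2 + 7·10 + 5; at 11: 11^(11 + 1) + 7·11^7 + 7·11^6 + 7·11^5 + 7·11^4 + 7·11^3 + 7·11^2 + 7·11 + 5 = 3138578427935; next = 3138578427934

15, 111, 1283, 18752, 326593, 6588344, 150994943, 3524450280, 100077777775, 3138578427934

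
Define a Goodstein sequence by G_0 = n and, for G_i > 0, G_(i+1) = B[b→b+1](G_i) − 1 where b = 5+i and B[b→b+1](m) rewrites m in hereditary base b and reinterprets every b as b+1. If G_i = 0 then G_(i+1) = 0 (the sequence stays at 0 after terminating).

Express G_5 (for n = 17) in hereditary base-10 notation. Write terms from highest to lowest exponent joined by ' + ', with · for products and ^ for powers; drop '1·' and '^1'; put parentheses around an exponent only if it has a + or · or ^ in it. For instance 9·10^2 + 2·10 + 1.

base 5: 17 = 3·5 + 2; at 6: 3·6 + 2 = 20; next = 19
base 6: 19 = 3·6 + 1; at 7: 3·7 + 1 = 22; next = 21
base 7: 21 = 3·7; at 8: 3·8 = 24; next = 23
base 8: 23 = 2·8 + 7; at 9: 2·9 + 7 = 25; next = 24
base 9: 24 = 2·9 + 6; at 10: 2·10 + 6 = 26; next = 25

2·10 + 5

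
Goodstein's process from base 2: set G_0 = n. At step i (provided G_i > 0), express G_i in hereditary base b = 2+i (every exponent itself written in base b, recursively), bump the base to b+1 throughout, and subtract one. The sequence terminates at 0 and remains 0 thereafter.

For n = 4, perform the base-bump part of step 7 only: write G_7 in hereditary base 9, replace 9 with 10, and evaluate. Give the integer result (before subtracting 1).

212

i=0: 4 = 2^2 (b=2); 2→3: 3^3 = 27; 27−1 = 26
i=1: 26 = 2·3^2 + 2·3 + 2 (b=3); 3→4: 2·4^2 + 2·4 + 2 = 42; 42−1 = 41
i=2: 41 = 2·4^2 + 2·4 + 1 (b=4); 4→5: 2·5^2 + 2·5 + 1 = 61; 61−1 = 60
i=3: 60 = 2·5^2 + 2·5 (b=5); 5→6: 2·6^2 + 2·6 = 84; 84−1 = 83
i=4: 83 = 2·6^2 + 6 + 5 (b=6); 6→7: 2·7^2 + 7 + 5 = 110; 110−1 = 109
i=5: 109 = 2·7^2 + 7 + 4 (b=7); 7→8: 2·8^2 + 8 + 4 = 140; 140−1 = 139
i=6: 139 = 2·8^2 + 8 + 3 (b=8); 8→9: 2·9^2 + 9 + 3 = 174; 174−1 = 173
i=7: 173 = 2·9^2 + 9 + 2 (b=9); 9→10: 2·10^2 + 10 + 2 = 212; 212−1 = 211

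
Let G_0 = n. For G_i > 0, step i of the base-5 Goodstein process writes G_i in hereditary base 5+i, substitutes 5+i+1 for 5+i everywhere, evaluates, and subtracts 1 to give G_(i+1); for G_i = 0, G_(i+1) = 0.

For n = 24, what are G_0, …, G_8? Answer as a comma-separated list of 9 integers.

24, 27, 30, 33, 36, 39, 41, 43, 45

G_0=24  [base 5] 4·5 + 4  →[5↦6]→  4·6 + 4 = 28  −1 ⇒ G_1=27
G_1=27  [base 6] 4·6 + 3  →[6↦7]→  4·7 + 3 = 31  −1 ⇒ G_2=30
G_2=30  [base 7] 4·7 + 2  →[7↦8]→  4·8 + 2 = 34  −1 ⇒ G_3=33
G_3=33  [base 8] 4·8 + 1  →[8↦9]→  4·9 + 1 = 37  −1 ⇒ G_4=36
G_4=36  [base 9] 4·9  →[9↦10]→  4·10 = 40  −1 ⇒ G_5=39
G_5=39  [base 10] 3·10 + 9  →[10↦11]→  3·11 + 9 = 42  −1 ⇒ G_6=41
G_6=41  [base 11] 3·11 + 8  →[11↦12]→  3·12 + 8 = 44  −1 ⇒ G_7=43
G_7=43  [base 12] 3·12 + 7  →[12↦13]→  3·13 + 7 = 46  −1 ⇒ G_8=45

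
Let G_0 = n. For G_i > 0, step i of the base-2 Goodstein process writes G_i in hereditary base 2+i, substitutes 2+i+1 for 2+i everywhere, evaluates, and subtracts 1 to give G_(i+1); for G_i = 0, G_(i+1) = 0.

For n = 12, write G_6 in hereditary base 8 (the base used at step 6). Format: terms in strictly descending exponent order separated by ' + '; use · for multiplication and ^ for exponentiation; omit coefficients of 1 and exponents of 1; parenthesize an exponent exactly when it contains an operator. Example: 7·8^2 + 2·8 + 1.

8^(8 + 1) + 2·8^2 + 8 + 3

[0] 12 ≡ 2^(2 + 1) + 2^2 (base 2). Lift 3: 108. −1: 107.
[1] 107 ≡ 3^(3 + 1) + 2·3^2 + 2·3 + 2 (base 3). Lift 4: 1066. −1: 1065.
[2] 1065 ≡ 4^(4 + 1) + 2·4^2 + 2·4 + 1 (base 4). Lift 5: 15686. −1: 15685.
[3] 15685 ≡ 5^(5 + 1) + 2·5^2 + 2·5 (base 5). Lift 6: 280020. −1: 280019.
[4] 280019 ≡ 6^(6 + 1) + 2·6^2 + 6 + 5 (base 6). Lift 7: 5764911. −1: 5764910.
[5] 5764910 ≡ 7^(7 + 1) + 2·7^2 + 7 + 4 (base 7). Lift 8: 134217868. −1: 134217867.
[6] 134217867 ≡ 8^(8 + 1) + 2·8^2 + 8 + 3 (base 8). Lift 9: 3486784575. −1: 3486784574.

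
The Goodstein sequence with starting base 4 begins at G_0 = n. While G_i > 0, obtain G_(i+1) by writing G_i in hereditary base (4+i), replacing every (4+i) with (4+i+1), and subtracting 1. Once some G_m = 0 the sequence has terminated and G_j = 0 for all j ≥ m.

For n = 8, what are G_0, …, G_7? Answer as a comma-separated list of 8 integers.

step 0: 8 = 2·4; sub 5 for 4: 2·5; = 10; G_1 = 10−1 = 9
step 1: 9 = 5 + 4; sub 6 for 5: 6 + 4; = 10; G_2 = 10−1 = 9
step 2: 9 = 6 + 3; sub 7 for 6: 7 + 3; = 10; G_3 = 10−1 = 9
step 3: 9 = 7 + 2; sub 8 for 7: 8 + 2; = 10; G_4 = 10−1 = 9
step 4: 9 = 8 + 1; sub 9 for 8: 9 + 1; = 10; G_5 = 10−1 = 9
step 5: 9 = 9; sub 10 for 9: 10; = 10; G_6 = 10−1 = 9
step 6: 9 = 9; sub 11 for 10: 9; = 9; G_7 = 9−1 = 8

8, 9, 9, 9, 9, 9, 9, 8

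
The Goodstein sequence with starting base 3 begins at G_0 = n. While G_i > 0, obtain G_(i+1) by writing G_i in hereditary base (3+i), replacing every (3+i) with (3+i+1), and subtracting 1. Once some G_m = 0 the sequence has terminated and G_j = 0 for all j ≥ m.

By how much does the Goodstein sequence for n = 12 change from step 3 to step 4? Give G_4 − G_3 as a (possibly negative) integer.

G_0 = 12. HB_3(12) = 3^2 + 3. Bump = 20. G_1 = 19.
G_1 = 19. HB_4(19) = 4^2 + 3. Bump = 28. G_2 = 27.
G_2 = 27. HB_5(27) = 5^2 + 2. Bump = 38. G_3 = 37.
G_3 = 37. HB_6(37) = 6^2 + 1. Bump = 50. G_4 = 49.

12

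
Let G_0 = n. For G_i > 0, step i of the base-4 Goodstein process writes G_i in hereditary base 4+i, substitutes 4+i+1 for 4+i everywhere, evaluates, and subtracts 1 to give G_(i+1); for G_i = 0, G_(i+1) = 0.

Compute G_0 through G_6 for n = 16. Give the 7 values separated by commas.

16, 24, 27, 30, 33, 36, 39

[0] 16 ≡ 4^2 (base 4). Lift 5: 25. −1: 24.
[1] 24 ≡ 4·5 + 4 (base 5). Lift 6: 28. −1: 27.
[2] 27 ≡ 4·6 + 3 (base 6). Lift 7: 31. −1: 30.
[3] 30 ≡ 4·7 + 2 (base 7). Lift 8: 34. −1: 33.
[4] 33 ≡ 4·8 + 1 (base 8). Lift 9: 37. −1: 36.
[5] 36 ≡ 4·9 (base 9). Lift 10: 40. −1: 39.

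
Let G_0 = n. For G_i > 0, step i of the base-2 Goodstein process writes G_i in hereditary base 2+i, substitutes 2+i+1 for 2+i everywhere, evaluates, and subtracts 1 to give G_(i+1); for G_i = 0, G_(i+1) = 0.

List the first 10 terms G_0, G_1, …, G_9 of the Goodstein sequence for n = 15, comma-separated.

(0) 15|_2 = 2^(2 + 1) + 2^2 + 2 + 1 ↦ 3^(3 + 1) + 3^3 + 3 + 1|_3 = 112 ⇒ 111
(1) 111|_3 = 3^(3 + 1) + 3^3 + 3 ↦ 4^(4 + 1) + 4^4 + 4|_4 = 1284 ⇒ 1283
(2) 1283|_4 = 4^(4 + 1) + 4^4 + 3 ↦ 5^(5 + 1) + 5^5 + 3|_5 = 18753 ⇒ 18752
(3) 18752|_5 = 5^(5 + 1) + 5^5 + 2 ↦ 6^(6 + 1) + 6^6 + 2|_6 = 326594 ⇒ 326593
(4) 326593|_6 = 6^(6 + 1) + 6^6 + 1 ↦ 7^(7 + 1) + 7^7 + 1|_7 = 6588345 ⇒ 6588344
(5) 6588344|_7 = 7^(7 + 1) + 7^7 ↦ 8^(8 + 1) + 8^8|_8 = 150994944 ⇒ 150994943
(6) 150994943|_8 = 8^(8 + 1) + 7·8^7 + 7·8^6 + 7·8^5 + 7·8^4 + 7·8^3 + 7·8^2 + 7·8 + 7 ↦ 9^(9 + 1) + 7·9^7 + 7·9^6 + 7·9^5 + 7·9^4 + 7·9^3 + 7·9^2 + 7·9 + 7|_9 = 3524450281 ⇒ 3524450280
(7) 3524450280|_9 = 9^(9 + 1) + 7·9^7 + 7·9^6 + 7·9^5 + 7·9^4 + 7·9^3 + 7·9^2 + 7·9 + 6 ↦ 10^(10 + 1) + 7·10^7 + 7·10^6 + 7·10^5 + 7·10^4 + 7·10^3 + 7·10^2 + 7·10 + 6|_10 = 100077777776 ⇒ 100077777775
(8) 100077777775|_10 = 10^(10 + 1) + 7·10^7 + 7·10^6 + 7·10^5 + 7·10^4 + 7·10^3 + 7·10^2 + 7·10 + 5 ↦ 11^(11 + 1) + 7·11^7 + 7·11^6 + 7·11^5 + 7·11^4 + 7·11^3 + 7·11^2 + 7·11 + 5|_11 = 3138578427935 ⇒ 3138578427934

15, 111, 1283, 18752, 326593, 6588344, 150994943, 3524450280, 100077777775, 3138578427934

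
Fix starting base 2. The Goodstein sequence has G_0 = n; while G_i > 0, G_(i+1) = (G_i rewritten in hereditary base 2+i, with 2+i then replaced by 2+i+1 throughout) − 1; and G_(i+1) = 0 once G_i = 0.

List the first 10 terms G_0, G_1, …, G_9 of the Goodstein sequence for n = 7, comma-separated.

7, 30, 259, 3127, 46657, 823543, 16777215, 37665879, 77777775, 150051213

[0] 7 ≡ 2^2 + 2 + 1 (base 2). Lift 3: 31. −1: 30.
[1] 30 ≡ 3^3 + 3 (base 3). Lift 4: 260. −1: 259.
[2] 259 ≡ 4^4 + 3 (base 4). Lift 5: 3128. −1: 3127.
[3] 3127 ≡ 5^5 + 2 (base 5). Lift 6: 46658. −1: 46657.
[4] 46657 ≡ 6^6 + 1 (base 6). Lift 7: 823544. −1: 823543.
[5] 823543 ≡ 7^7 (base 7). Lift 8: 16777216. −1: 16777215.
[6] 16777215 ≡ 7·8^7 + 7·8^6 + 7·8^5 + 7·8^4 + 7·8^3 + 7·8^2 + 7·8 + 7 (base 8). Lift 9: 37665880. −1: 37665879.
[7] 37665879 ≡ 7·9^7 + 7·9^6 + 7·9^5 + 7·9^4 + 7·9^3 + 7·9^2 + 7·9 + 6 (base 9). Lift 10: 77777776. −1: 77777775.
[8] 77777775 ≡ 7·10^7 + 7·10^6 + 7·10^5 + 7·10^4 + 7·10^3 + 7·10^2 + 7·10 + 5 (base 10). Lift 11: 150051214. −1: 150051213.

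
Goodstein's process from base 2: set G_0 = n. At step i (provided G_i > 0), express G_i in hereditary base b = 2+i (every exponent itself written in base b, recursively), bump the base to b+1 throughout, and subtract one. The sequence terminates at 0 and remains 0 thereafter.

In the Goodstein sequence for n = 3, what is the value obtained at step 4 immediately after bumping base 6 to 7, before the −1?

G_0 = 3. HB_2(3) = 2 + 1. Bump = 4. G_1 = 3.
G_1 = 3. HB_3(3) = 3. Bump = 4. G_2 = 3.
G_2 = 3. HB_4(3) = 3. Bump = 3. G_3 = 2.
G_3 = 2. HB_5(2) = 2. Bump = 2. G_4 = 1.
G_4 = 1. HB_6(1) = 1. Bump = 1. G_5 = 0.

1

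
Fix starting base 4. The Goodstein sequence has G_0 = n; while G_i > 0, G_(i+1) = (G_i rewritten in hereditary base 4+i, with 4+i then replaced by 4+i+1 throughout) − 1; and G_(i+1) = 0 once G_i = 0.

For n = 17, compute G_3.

39

(0) 17|_4 = 4^2 + 1 ↦ 5^2 + 1|_5 = 26 ⇒ 25
(1) 25|_5 = 5^2 ↦ 6^2|_6 = 36 ⇒ 35
(2) 35|_6 = 5·6 + 5 ↦ 5·7 + 5|_7 = 40 ⇒ 39
(3) 39|_7 = 5·7 + 4 ↦ 5·8 + 4|_8 = 44 ⇒ 43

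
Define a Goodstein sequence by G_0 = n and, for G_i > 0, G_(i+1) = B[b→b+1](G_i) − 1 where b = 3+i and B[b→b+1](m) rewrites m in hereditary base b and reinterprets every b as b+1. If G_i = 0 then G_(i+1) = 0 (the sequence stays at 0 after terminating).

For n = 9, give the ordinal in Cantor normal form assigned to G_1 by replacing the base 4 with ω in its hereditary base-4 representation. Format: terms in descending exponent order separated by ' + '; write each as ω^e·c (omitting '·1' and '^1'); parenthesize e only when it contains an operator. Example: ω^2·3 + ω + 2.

base 3: 9 = 3^2; at 4: 4^2 = 16; next = 15
base 4: 15 = 3·4 + 3; at 5: 3·5 + 3 = 18; next = 17

ω·3 + 3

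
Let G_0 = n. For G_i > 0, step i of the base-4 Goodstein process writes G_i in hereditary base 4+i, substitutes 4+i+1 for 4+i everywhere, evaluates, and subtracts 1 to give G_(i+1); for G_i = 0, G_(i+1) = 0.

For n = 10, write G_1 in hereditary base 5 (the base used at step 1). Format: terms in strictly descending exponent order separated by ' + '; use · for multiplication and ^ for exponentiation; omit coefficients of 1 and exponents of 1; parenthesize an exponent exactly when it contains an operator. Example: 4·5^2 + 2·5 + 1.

base 4: 10 = 2·4 + 2; at 5: 2·5 + 2 = 12; next = 11
base 5: 11 = 2·5 + 1; at 6: 2·6 + 1 = 13; next = 12

2·5 + 1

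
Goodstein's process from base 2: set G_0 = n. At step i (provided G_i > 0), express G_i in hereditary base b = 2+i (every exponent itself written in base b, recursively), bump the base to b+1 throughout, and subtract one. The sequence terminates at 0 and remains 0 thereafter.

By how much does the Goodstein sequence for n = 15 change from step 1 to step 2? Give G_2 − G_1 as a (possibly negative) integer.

1172

G_0=15  [base 2] 2^(2 + 1) + 2^2 + 2 + 1  →[2↦3]→  3^(3 + 1) + 3^3 + 3 + 1 = 112  −1 ⇒ G_1=111
G_1=111  [base 3] 3^(3 + 1) + 3^3 + 3  →[3↦4]→  4^(4 + 1) + 4^4 + 4 = 1284  −1 ⇒ G_2=1283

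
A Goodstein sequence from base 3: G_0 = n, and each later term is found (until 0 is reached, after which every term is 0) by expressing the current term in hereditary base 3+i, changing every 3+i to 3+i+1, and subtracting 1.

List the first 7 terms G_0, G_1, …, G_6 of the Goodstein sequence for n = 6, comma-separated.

6, 7, 7, 7, 7, 7, 6

i=0: 6 = 2·3 (b=3); 3→4: 2·4 = 8; 8−1 = 7
i=1: 7 = 4 + 3 (b=4); 4→5: 5 + 3 = 8; 8−1 = 7
i=2: 7 = 5 + 2 (b=5); 5→6: 6 + 2 = 8; 8−1 = 7
i=3: 7 = 6 + 1 (b=6); 6→7: 7 + 1 = 8; 8−1 = 7
i=4: 7 = 7 (b=7); 7→8: 8 = 8; 8−1 = 7
i=5: 7 = 7 (b=8); 8→9: 7 = 7; 7−1 = 6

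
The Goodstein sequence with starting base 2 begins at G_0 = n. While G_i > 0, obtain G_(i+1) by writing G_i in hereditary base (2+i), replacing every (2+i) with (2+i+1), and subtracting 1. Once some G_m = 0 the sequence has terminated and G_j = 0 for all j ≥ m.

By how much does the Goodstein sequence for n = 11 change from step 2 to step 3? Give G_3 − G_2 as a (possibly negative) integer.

G_0 = 11. HB_2(11) = 2^(2 + 1) + 2 + 1. Bump = 85. G_1 = 84.
G_1 = 84. HB_3(84) = 3^(3 + 1) + 3. Bump = 1028. G_2 = 1027.
G_2 = 1027. HB_4(1027) = 4^(4 + 1) + 3. Bump = 15628. G_3 = 15627.

14600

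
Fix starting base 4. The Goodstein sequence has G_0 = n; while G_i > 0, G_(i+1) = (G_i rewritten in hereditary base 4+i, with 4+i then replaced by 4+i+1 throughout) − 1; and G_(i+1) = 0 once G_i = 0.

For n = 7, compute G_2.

step 0: 7 = 4 + 3; sub 5 for 4: 5 + 3; = 8; G_1 = 8−1 = 7
step 1: 7 = 5 + 2; sub 6 for 5: 6 + 2; = 8; G_2 = 8−1 = 7
step 2: 7 = 6 + 1; sub 7 for 6: 7 + 1; = 8; G_3 = 8−1 = 7

7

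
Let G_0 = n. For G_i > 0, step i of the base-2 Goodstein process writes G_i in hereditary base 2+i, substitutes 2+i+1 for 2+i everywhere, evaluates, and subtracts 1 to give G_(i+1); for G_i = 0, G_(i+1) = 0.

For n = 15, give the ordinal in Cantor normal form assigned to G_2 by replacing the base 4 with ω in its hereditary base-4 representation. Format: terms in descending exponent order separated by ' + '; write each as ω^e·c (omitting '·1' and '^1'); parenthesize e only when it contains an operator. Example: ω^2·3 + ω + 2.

(0) 15|_2 = 2^(2 + 1) + 2^2 + 2 + 1 ↦ 3^(3 + 1) + 3^3 + 3 + 1|_3 = 112 ⇒ 111
(1) 111|_3 = 3^(3 + 1) + 3^3 + 3 ↦ 4^(4 + 1) + 4^4 + 4|_4 = 1284 ⇒ 1283

ω^(ω + 1) + ω^ω + 3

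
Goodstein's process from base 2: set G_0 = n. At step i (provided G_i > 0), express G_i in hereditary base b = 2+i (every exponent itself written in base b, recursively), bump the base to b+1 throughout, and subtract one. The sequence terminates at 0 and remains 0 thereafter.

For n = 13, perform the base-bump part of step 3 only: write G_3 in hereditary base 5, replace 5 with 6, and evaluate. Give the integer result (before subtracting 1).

280712

i=0: 13 = 2^(2 + 1) + 2^2 + 1 (b=2); 2→3: 3^(3 + 1) + 3^3 + 1 = 109; 109−1 = 108
i=1: 108 = 3^(3 + 1) + 3^3 (b=3); 3→4: 4^(4 + 1) + 4^4 = 1280; 1280−1 = 1279
i=2: 1279 = 4^(4 + 1) + 3·4^3 + 3·4^2 + 3·4 + 3 (b=4); 4→5: 5^(5 + 1) + 3·5^3 + 3·5^2 + 3·5 + 3 = 16093; 16093−1 = 16092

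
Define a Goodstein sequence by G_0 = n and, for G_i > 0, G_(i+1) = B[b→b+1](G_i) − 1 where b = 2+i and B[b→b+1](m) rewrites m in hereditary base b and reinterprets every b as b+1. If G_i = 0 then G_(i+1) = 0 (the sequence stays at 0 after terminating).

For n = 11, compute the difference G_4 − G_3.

(0) 11|_2 = 2^(2 + 1) + 2 + 1 ↦ 3^(3 + 1) + 3 + 1|_3 = 85 ⇒ 84
(1) 84|_3 = 3^(3 + 1) + 3 ↦ 4^(4 + 1) + 4|_4 = 1028 ⇒ 1027
(2) 1027|_4 = 4^(4 + 1) + 3 ↦ 5^(5 + 1) + 3|_5 = 15628 ⇒ 15627
(3) 15627|_5 = 5^(5 + 1) + 2 ↦ 6^(6 + 1) + 2|_6 = 279938 ⇒ 279937

264310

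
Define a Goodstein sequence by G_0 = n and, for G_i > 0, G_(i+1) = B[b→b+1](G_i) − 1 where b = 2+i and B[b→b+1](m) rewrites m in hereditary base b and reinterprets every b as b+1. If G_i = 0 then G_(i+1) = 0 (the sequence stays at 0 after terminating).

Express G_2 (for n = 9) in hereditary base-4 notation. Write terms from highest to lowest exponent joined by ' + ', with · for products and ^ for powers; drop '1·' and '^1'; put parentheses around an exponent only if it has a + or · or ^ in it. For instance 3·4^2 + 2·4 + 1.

3·4^4 + 3·4^3 + 3·4^2 + 3·4 + 3

G_0 = 9. HB_2(9) = 2^(2 + 1) + 1. Bump = 82. G_1 = 81.
G_1 = 81. HB_3(81) = 3^(3 + 1). Bump = 1024. G_2 = 1023.
G_2 = 1023. HB_4(1023) = 3·4^4 + 3·4^3 + 3·4^2 + 3·4 + 3. Bump = 9843. G_3 = 9842.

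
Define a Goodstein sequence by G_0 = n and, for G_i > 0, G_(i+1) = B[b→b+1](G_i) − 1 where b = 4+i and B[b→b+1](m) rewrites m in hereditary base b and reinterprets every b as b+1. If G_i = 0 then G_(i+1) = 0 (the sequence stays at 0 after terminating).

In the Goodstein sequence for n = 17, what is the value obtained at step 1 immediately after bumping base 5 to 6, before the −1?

base 4: 17 = 4^2 + 1; at 5: 5^2 + 1 = 26; next = 25
base 5: 25 = 5^2; at 6: 6^2 = 36; next = 35

36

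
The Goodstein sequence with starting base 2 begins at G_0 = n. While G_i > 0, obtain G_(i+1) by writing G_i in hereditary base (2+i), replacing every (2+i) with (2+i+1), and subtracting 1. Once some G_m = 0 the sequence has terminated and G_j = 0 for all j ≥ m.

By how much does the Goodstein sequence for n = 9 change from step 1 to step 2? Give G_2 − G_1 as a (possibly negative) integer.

942

G_0=9  [base 2] 2^(2 + 1) + 1  →[2↦3]→  3^(3 + 1) + 1 = 82  −1 ⇒ G_1=81
G_1=81  [base 3] 3^(3 + 1)  →[3↦4]→  4^(4 + 1) = 1024  −1 ⇒ G_2=1023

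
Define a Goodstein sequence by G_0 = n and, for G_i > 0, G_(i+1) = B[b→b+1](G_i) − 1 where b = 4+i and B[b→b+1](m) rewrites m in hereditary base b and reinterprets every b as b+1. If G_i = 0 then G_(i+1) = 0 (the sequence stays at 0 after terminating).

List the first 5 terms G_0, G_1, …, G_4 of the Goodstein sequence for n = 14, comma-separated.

14 —HB4→ 3·4 + 2 —bump→ 3·5 + 2 = 17 —(−1)→ 16
16 —HB5→ 3·5 + 1 —bump→ 3·6 + 1 = 19 —(−1)→ 18
18 —HB6→ 3·6 —bump→ 3·7 = 21 —(−1)→ 20
20 —HB7→ 2·7 + 6 —bump→ 2·8 + 6 = 22 —(−1)→ 21

14, 16, 18, 20, 21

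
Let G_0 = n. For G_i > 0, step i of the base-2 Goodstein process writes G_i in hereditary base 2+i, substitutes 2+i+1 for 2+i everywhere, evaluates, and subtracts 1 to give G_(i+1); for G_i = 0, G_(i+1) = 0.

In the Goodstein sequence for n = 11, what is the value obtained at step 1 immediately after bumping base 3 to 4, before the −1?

1028

11 —HB2→ 2^(2 + 1) + 2 + 1 —bump→ 3^(3 + 1) + 3 + 1 = 85 —(−1)→ 84
84 —HB3→ 3^(3 + 1) + 3 —bump→ 4^(4 + 1) + 4 = 1028 —(−1)→ 1027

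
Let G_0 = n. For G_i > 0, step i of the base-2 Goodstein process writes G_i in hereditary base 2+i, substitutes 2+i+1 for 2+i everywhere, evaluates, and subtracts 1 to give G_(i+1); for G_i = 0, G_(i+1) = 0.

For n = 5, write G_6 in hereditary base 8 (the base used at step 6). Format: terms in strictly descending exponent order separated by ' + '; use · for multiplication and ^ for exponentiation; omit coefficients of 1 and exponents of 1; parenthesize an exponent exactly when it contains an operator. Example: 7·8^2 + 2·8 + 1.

3·8^3 + 3·8^2 + 2·8 + 7

G_0 = 5. HB_2(5) = 2^2 + 1. Bump = 28. G_1 = 27.
G_1 = 27. HB_3(27) = 3^3. Bump = 256. G_2 = 255.
G_2 = 255. HB_4(255) = 3·4^3 + 3·4^2 + 3·4 + 3. Bump = 468. G_3 = 467.
G_3 = 467. HB_5(467) = 3·5^3 + 3·5^2 + 3·5 + 2. Bump = 776. G_4 = 775.
G_4 = 775. HB_6(775) = 3·6^3 + 3·6^2 + 3·6 + 1. Bump = 1198. G_5 = 1197.
G_5 = 1197. HB_7(1197) = 3·7^3 + 3·7^2 + 3·7. Bump = 1752. G_6 = 1751.
G_6 = 1751. HB_8(1751) = 3·8^3 + 3·8^2 + 2·8 + 7. Bump = 2455. G_7 = 2454.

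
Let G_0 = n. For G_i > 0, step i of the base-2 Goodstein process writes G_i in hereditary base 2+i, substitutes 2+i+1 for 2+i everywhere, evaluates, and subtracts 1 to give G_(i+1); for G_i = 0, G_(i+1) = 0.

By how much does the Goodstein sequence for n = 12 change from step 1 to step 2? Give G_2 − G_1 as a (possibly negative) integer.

(0) 12|_2 = 2^(2 + 1) + 2^2 ↦ 3^(3 + 1) + 3^3|_3 = 108 ⇒ 107
(1) 107|_3 = 3^(3 + 1) + 2·3^2 + 2·3 + 2 ↦ 4^(4 + 1) + 2·4^2 + 2·4 + 2|_4 = 1066 ⇒ 1065

958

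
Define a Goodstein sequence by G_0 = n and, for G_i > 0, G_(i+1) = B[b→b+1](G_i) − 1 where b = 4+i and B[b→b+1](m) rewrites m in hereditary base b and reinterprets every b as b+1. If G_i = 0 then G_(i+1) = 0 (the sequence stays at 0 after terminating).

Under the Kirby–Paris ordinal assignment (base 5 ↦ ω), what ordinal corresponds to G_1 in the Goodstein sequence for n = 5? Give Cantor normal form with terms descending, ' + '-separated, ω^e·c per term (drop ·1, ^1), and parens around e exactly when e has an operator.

base 4: 5 = 4 + 1; at 5: 5 + 1 = 6; next = 5
base 5: 5 = 5; at 6: 6 = 6; next = 5

ω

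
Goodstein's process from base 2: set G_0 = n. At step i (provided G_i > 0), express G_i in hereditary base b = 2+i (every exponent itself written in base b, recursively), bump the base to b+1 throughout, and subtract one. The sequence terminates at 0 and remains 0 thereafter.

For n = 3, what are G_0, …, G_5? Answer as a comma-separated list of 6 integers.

[0] 3 ≡ 2 + 1 (base 2). Lift 3: 4. −1: 3.
[1] 3 ≡ 3 (base 3). Lift 4: 4. −1: 3.
[2] 3 ≡ 3 (base 4). Lift 5: 3. −1: 2.
[3] 2 ≡ 2 (base 5). Lift 6: 2. −1: 1.
[4] 1 ≡ 1 (base 6). Lift 7: 1. −1: 0.

3, 3, 3, 2, 1, 0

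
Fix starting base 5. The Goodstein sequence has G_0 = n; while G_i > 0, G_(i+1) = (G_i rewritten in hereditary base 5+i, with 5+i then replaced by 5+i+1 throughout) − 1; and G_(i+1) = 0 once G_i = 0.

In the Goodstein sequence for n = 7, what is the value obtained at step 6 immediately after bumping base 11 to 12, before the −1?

4

[0] 7 ≡ 5 + 2 (base 5). Lift 6: 8. −1: 7.
[1] 7 ≡ 6 + 1 (base 6). Lift 7: 8. −1: 7.
[2] 7 ≡ 7 (base 7). Lift 8: 8. −1: 7.
[3] 7 ≡ 7 (base 8). Lift 9: 7. −1: 6.
[4] 6 ≡ 6 (base 9). Lift 10: 6. −1: 5.
[5] 5 ≡ 5 (base 10). Lift 11: 5. −1: 4.
[6] 4 ≡ 4 (base 11). Lift 12: 4. −1: 3.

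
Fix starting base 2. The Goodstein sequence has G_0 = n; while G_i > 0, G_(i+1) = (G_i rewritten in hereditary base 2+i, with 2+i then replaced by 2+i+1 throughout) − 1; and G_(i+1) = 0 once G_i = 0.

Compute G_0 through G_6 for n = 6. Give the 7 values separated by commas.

6, 29, 257, 3125, 46655, 98039, 187243

i=0: 6 = 2^2 + 2 (b=2); 2→3: 3^3 + 3 = 30; 30−1 = 29
i=1: 29 = 3^3 + 2 (b=3); 3→4: 4^4 + 2 = 258; 258−1 = 257
i=2: 257 = 4^4 + 1 (b=4); 4→5: 5^5 + 1 = 3126; 3126−1 = 3125
i=3: 3125 = 5^5 (b=5); 5→6: 6^6 = 46656; 46656−1 = 46655
i=4: 46655 = 5·6^5 + 5·6^4 + 5·6^3 + 5·6^2 + 5·6 + 5 (b=6); 6→7: 5·7^5 + 5·7^4 + 5·7^3 + 5·7^2 + 5·7 + 5 = 98040; 98040−1 = 98039
i=5: 98039 = 5·7^5 + 5·7^4 + 5·7^3 + 5·7^2 + 5·7 + 4 (b=7); 7→8: 5·8^5 + 5·8^4 + 5·8^3 + 5·8^2 + 5·8 + 4 = 187244; 187244−1 = 187243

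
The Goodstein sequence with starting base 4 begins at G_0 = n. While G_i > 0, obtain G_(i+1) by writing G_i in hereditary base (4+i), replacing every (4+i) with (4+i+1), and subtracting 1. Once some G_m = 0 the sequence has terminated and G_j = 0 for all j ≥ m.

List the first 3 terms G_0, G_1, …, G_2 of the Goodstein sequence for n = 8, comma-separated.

step 0: 8 = 2·4; sub 5 for 4: 2·5; = 10; G_1 = 10−1 = 9
step 1: 9 = 5 + 4; sub 6 for 5: 6 + 4; = 10; G_2 = 10−1 = 9

8, 9, 9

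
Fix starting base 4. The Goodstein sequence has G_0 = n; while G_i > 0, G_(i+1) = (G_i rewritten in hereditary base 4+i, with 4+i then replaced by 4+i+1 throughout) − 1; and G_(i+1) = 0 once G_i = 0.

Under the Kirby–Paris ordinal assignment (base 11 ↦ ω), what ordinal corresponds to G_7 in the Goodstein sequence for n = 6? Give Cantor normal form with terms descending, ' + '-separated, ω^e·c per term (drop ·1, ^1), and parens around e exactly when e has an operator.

step 0: 6 = 4 + 2; sub 5 for 4: 5 + 2; = 7; G_1 = 7−1 = 6
step 1: 6 = 5 + 1; sub 6 for 5: 6 + 1; = 7; G_2 = 7−1 = 6
step 2: 6 = 6; sub 7 for 6: 7; = 7; G_3 = 7−1 = 6
step 3: 6 = 6; sub 8 for 7: 6; = 6; G_4 = 6−1 = 5
step 4: 5 = 5; sub 9 for 8: 5; = 5; G_5 = 5−1 = 4
step 5: 4 = 4; sub 10 for 9: 4; = 4; G_6 = 4−1 = 3
step 6: 3 = 3; sub 11 for 10: 3; = 3; G_7 = 3−1 = 2

2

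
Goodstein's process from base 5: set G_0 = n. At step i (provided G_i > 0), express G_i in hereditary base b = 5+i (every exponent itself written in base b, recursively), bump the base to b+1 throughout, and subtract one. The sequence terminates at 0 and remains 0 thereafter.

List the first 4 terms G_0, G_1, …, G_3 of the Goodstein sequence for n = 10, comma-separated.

10, 11, 11, 11

i=0: 10 = 2·5 (b=5); 5→6: 2·6 = 12; 12−1 = 11
i=1: 11 = 6 + 5 (b=6); 6→7: 7 + 5 = 12; 12−1 = 11
i=2: 11 = 7 + 4 (b=7); 7→8: 8 + 4 = 12; 12−1 = 11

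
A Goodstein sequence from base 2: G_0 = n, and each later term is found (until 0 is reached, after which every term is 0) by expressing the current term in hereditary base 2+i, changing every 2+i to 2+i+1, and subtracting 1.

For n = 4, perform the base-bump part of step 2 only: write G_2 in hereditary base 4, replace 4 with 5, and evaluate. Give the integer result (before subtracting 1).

G_0 = 4. HB_2(4) = 2^2. Bump = 27. G_1 = 26.
G_1 = 26. HB_3(26) = 2·3^2 + 2·3 + 2. Bump = 42. G_2 = 41.
G_2 = 41. HB_4(41) = 2·4^2 + 2·4 + 1. Bump = 61. G_3 = 60.

61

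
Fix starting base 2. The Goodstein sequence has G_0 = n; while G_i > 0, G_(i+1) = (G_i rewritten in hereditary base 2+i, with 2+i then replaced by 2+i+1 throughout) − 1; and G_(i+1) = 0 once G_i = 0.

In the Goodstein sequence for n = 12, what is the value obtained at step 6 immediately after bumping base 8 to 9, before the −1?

G_0=12  [base 2] 2^(2 + 1) + 2^2  →[2↦3]→  3^(3 + 1) + 3^3 = 108  −1 ⇒ G_1=107
G_1=107  [base 3] 3^(3 + 1) + 2·3^2 + 2·3 + 2  →[3↦4]→  4^(4 + 1) + 2·4^2 + 2·4 + 2 = 1066  −1 ⇒ G_2=1065
G_2=1065  [base 4] 4^(4 + 1) + 2·4^2 + 2·4 + 1  →[4↦5]→  5^(5 + 1) + 2·5^2 + 2·5 + 1 = 15686  −1 ⇒ G_3=15685
G_3=15685  [base 5] 5^(5 + 1) + 2·5^2 + 2·5  →[5↦6]→  6^(6 + 1) + 2·6^2 + 2·6 = 280020  −1 ⇒ G_4=280019
G_4=280019  [base 6] 6^(6 + 1) + 2·6^2 + 6 + 5  →[6↦7]→  7^(7 + 1) + 2·7^2 + 7 + 5 = 5764911  −1 ⇒ G_5=5764910
G_5=5764910  [base 7] 7^(7 + 1) + 2·7^2 + 7 + 4  →[7↦8]→  8^(8 + 1) + 2·8^2 + 8 + 4 = 134217868  −1 ⇒ G_6=134217867
G_6=134217867  [base 8] 8^(8 + 1) + 2·8^2 + 8 + 3  →[8↦9]→  9^(9 + 1) + 2·9^2 + 9 + 3 = 3486784575  −1 ⇒ G_7=3486784574

3486784575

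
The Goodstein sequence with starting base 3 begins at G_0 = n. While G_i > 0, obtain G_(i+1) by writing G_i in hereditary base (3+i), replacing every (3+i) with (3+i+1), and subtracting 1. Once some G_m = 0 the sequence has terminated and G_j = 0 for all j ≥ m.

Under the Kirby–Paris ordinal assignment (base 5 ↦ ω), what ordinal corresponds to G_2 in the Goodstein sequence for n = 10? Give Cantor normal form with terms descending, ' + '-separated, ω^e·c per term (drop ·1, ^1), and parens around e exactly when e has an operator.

step 0: 10 = 3^2 + 1; sub 4 for 3: 4^2 + 1; = 17; G_1 = 17−1 = 16
step 1: 16 = 4^2; sub 5 for 4: 5^2; = 25; G_2 = 25−1 = 24
step 2: 24 = 4·5 + 4; sub 6 for 5: 4·6 + 4; = 28; G_3 = 28−1 = 27

ω·4 + 4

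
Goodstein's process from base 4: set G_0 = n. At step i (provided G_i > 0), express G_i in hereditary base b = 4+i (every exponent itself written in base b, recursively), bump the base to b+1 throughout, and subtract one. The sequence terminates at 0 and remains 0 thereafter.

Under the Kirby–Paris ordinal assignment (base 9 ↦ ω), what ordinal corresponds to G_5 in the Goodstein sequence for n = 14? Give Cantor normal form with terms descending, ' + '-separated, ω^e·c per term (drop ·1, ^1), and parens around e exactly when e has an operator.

ω·2 + 4

G_0 = 14. HB_4(14) = 3·4 + 2. Bump = 17. G_1 = 16.
G_1 = 16. HB_5(16) = 3·5 + 1. Bump = 19. G_2 = 18.
G_2 = 18. HB_6(18) = 3·6. Bump = 21. G_3 = 20.
G_3 = 20. HB_7(20) = 2·7 + 6. Bump = 22. G_4 = 21.
G_4 = 21. HB_8(21) = 2·8 + 5. Bump = 23. G_5 = 22.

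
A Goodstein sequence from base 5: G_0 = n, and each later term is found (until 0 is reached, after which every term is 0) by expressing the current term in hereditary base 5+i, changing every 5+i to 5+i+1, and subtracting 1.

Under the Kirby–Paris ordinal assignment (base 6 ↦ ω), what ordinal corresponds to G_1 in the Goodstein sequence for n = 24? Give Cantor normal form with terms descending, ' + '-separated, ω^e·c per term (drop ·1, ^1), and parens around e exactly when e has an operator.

24 —HB5→ 4·5 + 4 —bump→ 4·6 + 4 = 28 —(−1)→ 27
27 —HB6→ 4·6 + 3 —bump→ 4·7 + 3 = 31 —(−1)→ 30

ω·4 + 3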